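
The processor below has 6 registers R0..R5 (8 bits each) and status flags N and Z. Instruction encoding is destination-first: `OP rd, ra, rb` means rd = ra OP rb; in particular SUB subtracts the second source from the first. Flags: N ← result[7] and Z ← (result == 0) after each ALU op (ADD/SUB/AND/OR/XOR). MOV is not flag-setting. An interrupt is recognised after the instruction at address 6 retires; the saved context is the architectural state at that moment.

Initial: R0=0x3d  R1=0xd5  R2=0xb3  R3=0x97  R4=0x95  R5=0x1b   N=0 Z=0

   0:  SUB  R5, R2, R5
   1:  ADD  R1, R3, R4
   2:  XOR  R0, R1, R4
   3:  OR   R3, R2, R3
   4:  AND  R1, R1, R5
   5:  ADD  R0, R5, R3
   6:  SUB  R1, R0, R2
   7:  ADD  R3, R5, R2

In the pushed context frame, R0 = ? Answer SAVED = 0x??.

SAVED = 0x4f

after  0: R0=0x3d R1=0xd5 R2=0xb3 R3=0x97 R4=0x95 R5=0x98  N=1 Z=0
after  1: R0=0x3d R1=0x2c R2=0xb3 R3=0x97 R4=0x95 R5=0x98  N=0 Z=0
after  2: R0=0xb9 R1=0x2c R2=0xb3 R3=0x97 R4=0x95 R5=0x98  N=1 Z=0
after  3: R0=0xb9 R1=0x2c R2=0xb3 R3=0xb7 R4=0x95 R5=0x98  N=1 Z=0
after  4: R0=0xb9 R1=0x08 R2=0xb3 R3=0xb7 R4=0x95 R5=0x98  N=0 Z=0
after  5: R0=0x4f R1=0x08 R2=0xb3 R3=0xb7 R4=0x95 R5=0x98  N=0 Z=0
after  6: R0=0x4f R1=0x9c R2=0xb3 R3=0xb7 R4=0x95 R5=0x98  N=1 Z=0
-- IRQ taken; context saved, return-PC = 7 --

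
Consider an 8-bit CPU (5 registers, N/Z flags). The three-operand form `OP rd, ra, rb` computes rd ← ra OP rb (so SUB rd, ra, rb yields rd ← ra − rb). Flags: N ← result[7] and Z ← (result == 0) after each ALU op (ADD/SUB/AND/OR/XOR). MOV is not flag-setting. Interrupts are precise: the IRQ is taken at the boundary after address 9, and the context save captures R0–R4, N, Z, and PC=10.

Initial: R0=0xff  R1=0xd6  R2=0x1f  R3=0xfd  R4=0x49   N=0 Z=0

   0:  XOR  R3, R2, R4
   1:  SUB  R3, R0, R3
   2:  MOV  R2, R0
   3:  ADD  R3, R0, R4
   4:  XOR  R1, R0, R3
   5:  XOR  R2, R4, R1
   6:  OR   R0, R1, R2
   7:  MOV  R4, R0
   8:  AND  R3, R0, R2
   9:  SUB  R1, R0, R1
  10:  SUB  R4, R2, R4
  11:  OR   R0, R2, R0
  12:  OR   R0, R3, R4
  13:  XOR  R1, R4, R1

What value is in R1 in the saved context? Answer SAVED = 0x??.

after  0: R0=0xff R1=0xd6 R2=0x1f R3=0x56 R4=0x49  N=0 Z=0
after  1: R0=0xff R1=0xd6 R2=0x1f R3=0xa9 R4=0x49  N=1 Z=0
after  2: R0=0xff R1=0xd6 R2=0xff R3=0xa9 R4=0x49  N=1 Z=0
after  3: R0=0xff R1=0xd6 R2=0xff R3=0x48 R4=0x49  N=0 Z=0
after  4: R0=0xff R1=0xb7 R2=0xff R3=0x48 R4=0x49  N=1 Z=0
after  5: R0=0xff R1=0xb7 R2=0xfe R3=0x48 R4=0x49  N=1 Z=0
after  6: R0=0xff R1=0xb7 R2=0xfe R3=0x48 R4=0x49  N=1 Z=0
after  7: R0=0xff R1=0xb7 R2=0xfe R3=0x48 R4=0xff  N=1 Z=0
after  8: R0=0xff R1=0xb7 R2=0xfe R3=0xfe R4=0xff  N=1 Z=0
after  9: R0=0xff R1=0x48 R2=0xfe R3=0xfe R4=0xff  N=0 Z=0
-- IRQ taken; context saved, return-PC = 10 --

SAVED = 0x48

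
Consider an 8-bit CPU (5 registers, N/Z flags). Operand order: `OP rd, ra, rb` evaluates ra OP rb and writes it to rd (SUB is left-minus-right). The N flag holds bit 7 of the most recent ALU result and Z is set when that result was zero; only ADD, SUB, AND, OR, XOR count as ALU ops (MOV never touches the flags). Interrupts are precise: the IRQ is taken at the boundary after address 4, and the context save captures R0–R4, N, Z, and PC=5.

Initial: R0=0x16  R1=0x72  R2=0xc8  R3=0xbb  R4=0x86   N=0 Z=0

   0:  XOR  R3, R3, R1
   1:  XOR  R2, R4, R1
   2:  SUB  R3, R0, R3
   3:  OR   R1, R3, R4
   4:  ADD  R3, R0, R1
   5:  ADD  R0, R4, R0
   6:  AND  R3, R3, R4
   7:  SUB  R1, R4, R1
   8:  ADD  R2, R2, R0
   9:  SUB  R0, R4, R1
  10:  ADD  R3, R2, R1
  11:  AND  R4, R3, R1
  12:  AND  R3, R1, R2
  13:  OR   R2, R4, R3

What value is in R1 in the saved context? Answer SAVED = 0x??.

after  0: R0=0x16 R1=0x72 R2=0xc8 R3=0xc9 R4=0x86  N=1 Z=0
after  1: R0=0x16 R1=0x72 R2=0xf4 R3=0xc9 R4=0x86  N=1 Z=0
after  2: R0=0x16 R1=0x72 R2=0xf4 R3=0x4d R4=0x86  N=0 Z=0
after  3: R0=0x16 R1=0xcf R2=0xf4 R3=0x4d R4=0x86  N=1 Z=0
after  4: R0=0x16 R1=0xcf R2=0xf4 R3=0xe5 R4=0x86  N=1 Z=0
-- IRQ taken; context saved, return-PC = 5 --

SAVED = 0xcf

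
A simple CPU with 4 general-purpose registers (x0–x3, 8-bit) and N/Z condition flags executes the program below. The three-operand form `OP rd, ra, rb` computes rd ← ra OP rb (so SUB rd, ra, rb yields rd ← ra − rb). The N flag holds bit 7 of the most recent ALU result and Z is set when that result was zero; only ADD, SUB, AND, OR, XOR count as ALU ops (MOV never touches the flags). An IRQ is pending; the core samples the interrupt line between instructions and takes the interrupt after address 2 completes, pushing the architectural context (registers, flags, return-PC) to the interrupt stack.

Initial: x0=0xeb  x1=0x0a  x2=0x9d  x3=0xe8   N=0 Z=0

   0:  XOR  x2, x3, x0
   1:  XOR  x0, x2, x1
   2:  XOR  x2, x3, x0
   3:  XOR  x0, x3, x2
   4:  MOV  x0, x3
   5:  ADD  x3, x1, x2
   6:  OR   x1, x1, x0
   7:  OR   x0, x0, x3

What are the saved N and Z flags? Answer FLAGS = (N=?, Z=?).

FLAGS = (N=1, Z=0)

after  0: x0=0xeb x1=0x0a x2=0x03 x3=0xe8  N=0 Z=0
after  1: x0=0x09 x1=0x0a x2=0x03 x3=0xe8  N=0 Z=0
after  2: x0=0x09 x1=0x0a x2=0xe1 x3=0xe8  N=1 Z=0
-- IRQ taken; context saved, return-PC = 3 --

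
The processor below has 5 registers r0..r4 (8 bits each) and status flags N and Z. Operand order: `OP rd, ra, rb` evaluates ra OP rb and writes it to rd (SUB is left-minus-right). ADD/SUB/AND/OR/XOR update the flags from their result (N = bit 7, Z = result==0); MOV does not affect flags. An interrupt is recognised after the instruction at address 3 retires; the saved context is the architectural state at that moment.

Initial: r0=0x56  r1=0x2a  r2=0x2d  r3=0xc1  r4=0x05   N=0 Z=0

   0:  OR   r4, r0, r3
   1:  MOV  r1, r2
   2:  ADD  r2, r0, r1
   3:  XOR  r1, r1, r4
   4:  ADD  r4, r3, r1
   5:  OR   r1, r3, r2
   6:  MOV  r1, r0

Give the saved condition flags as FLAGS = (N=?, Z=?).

FLAGS = (N=1, Z=0)

after  0: r0=0x56 r1=0x2a r2=0x2d r3=0xc1 r4=0xd7  N=1 Z=0
after  1: r0=0x56 r1=0x2d r2=0x2d r3=0xc1 r4=0xd7  N=1 Z=0
after  2: r0=0x56 r1=0x2d r2=0x83 r3=0xc1 r4=0xd7  N=1 Z=0
after  3: r0=0x56 r1=0xfa r2=0x83 r3=0xc1 r4=0xd7  N=1 Z=0
-- IRQ taken; context saved, return-PC = 4 --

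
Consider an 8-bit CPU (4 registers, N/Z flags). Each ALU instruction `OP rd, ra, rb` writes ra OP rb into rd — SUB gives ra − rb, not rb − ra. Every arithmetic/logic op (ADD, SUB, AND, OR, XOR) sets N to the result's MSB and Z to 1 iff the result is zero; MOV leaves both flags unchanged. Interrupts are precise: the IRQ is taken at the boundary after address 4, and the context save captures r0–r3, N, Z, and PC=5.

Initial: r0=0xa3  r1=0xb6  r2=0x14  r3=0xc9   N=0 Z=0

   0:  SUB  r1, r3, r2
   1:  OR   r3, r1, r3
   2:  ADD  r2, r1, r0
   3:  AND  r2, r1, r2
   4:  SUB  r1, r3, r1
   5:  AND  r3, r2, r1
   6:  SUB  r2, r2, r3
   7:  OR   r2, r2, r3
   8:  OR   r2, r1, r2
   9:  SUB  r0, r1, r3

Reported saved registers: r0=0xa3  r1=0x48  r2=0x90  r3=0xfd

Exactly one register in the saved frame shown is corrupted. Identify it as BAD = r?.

after  0: r0=0xa3 r1=0xb5 r2=0x14 r3=0xc9  N=1 Z=0
after  1: r0=0xa3 r1=0xb5 r2=0x14 r3=0xfd  N=1 Z=0
after  2: r0=0xa3 r1=0xb5 r2=0x58 r3=0xfd  N=0 Z=0
after  3: r0=0xa3 r1=0xb5 r2=0x10 r3=0xfd  N=0 Z=0
after  4: r0=0xa3 r1=0x48 r2=0x10 r3=0xfd  N=0 Z=0
-- IRQ taken; context saved, return-PC = 5 --
mismatch: r2: reported 0x90 vs actual 0x10

BAD = r2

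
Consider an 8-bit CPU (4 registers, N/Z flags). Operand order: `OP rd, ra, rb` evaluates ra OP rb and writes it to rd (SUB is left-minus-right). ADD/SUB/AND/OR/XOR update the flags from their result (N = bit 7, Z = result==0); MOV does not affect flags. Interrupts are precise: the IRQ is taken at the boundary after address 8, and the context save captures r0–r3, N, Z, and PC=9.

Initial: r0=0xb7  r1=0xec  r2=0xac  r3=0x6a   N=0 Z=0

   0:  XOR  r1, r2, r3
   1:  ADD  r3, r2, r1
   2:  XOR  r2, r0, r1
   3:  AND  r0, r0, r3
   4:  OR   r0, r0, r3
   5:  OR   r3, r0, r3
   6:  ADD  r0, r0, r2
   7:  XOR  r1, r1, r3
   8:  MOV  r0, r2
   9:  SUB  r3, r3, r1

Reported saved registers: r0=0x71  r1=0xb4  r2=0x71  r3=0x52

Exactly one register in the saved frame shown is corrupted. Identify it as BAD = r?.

BAD = r3

after  0: r0=0xb7 r1=0xc6 r2=0xac r3=0x6a  N=1 Z=0
after  1: r0=0xb7 r1=0xc6 r2=0xac r3=0x72  N=0 Z=0
after  2: r0=0xb7 r1=0xc6 r2=0x71 r3=0x72  N=0 Z=0
after  3: r0=0x32 r1=0xc6 r2=0x71 r3=0x72  N=0 Z=0
after  4: r0=0x72 r1=0xc6 r2=0x71 r3=0x72  N=0 Z=0
after  5: r0=0x72 r1=0xc6 r2=0x71 r3=0x72  N=0 Z=0
after  6: r0=0xe3 r1=0xc6 r2=0x71 r3=0x72  N=1 Z=0
after  7: r0=0xe3 r1=0xb4 r2=0x71 r3=0x72  N=1 Z=0
after  8: r0=0x71 r1=0xb4 r2=0x71 r3=0x72  N=1 Z=0
-- IRQ taken; context saved, return-PC = 9 --
mismatch: r3: reported 0x52 vs actual 0x72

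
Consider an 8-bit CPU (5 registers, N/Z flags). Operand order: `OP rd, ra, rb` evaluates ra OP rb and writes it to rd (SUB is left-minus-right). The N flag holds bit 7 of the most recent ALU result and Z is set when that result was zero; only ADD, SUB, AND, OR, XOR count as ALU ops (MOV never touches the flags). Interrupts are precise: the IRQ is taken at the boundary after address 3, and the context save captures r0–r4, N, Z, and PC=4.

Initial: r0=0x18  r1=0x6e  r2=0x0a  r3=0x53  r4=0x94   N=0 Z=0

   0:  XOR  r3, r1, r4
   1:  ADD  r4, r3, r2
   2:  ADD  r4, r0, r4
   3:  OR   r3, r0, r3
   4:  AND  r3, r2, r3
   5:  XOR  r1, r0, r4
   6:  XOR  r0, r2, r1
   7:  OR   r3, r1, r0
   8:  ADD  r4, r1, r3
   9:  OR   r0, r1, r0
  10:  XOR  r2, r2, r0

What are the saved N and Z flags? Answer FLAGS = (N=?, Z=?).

after  0: r0=0x18 r1=0x6e r2=0x0a r3=0xfa r4=0x94  N=1 Z=0
after  1: r0=0x18 r1=0x6e r2=0x0a r3=0xfa r4=0x04  N=0 Z=0
after  2: r0=0x18 r1=0x6e r2=0x0a r3=0xfa r4=0x1c  N=0 Z=0
after  3: r0=0x18 r1=0x6e r2=0x0a r3=0xfa r4=0x1c  N=1 Z=0
-- IRQ taken; context saved, return-PC = 4 --

FLAGS = (N=1, Z=0)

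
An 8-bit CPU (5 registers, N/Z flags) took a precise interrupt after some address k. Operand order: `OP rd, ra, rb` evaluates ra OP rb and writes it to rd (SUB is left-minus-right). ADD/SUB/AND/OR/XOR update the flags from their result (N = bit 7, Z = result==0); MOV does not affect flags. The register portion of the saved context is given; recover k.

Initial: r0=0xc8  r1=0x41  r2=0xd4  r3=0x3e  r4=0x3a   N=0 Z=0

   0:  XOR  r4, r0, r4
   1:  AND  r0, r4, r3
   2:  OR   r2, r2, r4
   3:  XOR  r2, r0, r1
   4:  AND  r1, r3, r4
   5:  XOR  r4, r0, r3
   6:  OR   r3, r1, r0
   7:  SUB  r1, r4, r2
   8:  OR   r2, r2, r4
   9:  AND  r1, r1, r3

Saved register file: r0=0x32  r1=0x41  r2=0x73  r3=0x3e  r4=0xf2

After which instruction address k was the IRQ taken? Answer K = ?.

K = 3

after  0: r0=0xc8 r1=0x41 r2=0xd4 r3=0x3e r4=0xf2  N=1 Z=0
after  1: r0=0x32 r1=0x41 r2=0xd4 r3=0x3e r4=0xf2  N=0 Z=0
after  2: r0=0x32 r1=0x41 r2=0xf6 r3=0x3e r4=0xf2  N=1 Z=0
after  3: r0=0x32 r1=0x41 r2=0x73 r3=0x3e r4=0xf2  N=0 Z=0
-- IRQ taken; context saved, return-PC = 4 --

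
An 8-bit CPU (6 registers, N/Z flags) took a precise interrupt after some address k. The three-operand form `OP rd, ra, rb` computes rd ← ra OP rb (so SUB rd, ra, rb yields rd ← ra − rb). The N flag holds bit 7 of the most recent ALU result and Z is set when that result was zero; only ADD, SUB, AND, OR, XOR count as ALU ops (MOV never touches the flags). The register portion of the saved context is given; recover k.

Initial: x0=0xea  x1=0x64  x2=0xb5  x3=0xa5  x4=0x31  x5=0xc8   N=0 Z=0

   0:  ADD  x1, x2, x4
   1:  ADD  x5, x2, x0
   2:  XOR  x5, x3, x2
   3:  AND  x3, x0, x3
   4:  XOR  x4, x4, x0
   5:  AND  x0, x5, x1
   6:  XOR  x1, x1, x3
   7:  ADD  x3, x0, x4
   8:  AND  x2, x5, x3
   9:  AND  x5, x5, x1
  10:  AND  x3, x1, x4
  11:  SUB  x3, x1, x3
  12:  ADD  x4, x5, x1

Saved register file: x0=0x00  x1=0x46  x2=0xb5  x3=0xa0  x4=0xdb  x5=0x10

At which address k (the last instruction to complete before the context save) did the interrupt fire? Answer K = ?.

after  0: x0=0xea x1=0xe6 x2=0xb5 x3=0xa5 x4=0x31 x5=0xc8  N=1 Z=0
after  1: x0=0xea x1=0xe6 x2=0xb5 x3=0xa5 x4=0x31 x5=0x9f  N=1 Z=0
after  2: x0=0xea x1=0xe6 x2=0xb5 x3=0xa5 x4=0x31 x5=0x10  N=0 Z=0
after  3: x0=0xea x1=0xe6 x2=0xb5 x3=0xa0 x4=0x31 x5=0x10  N=1 Z=0
after  4: x0=0xea x1=0xe6 x2=0xb5 x3=0xa0 x4=0xdb x5=0x10  N=1 Z=0
after  5: x0=0x00 x1=0xe6 x2=0xb5 x3=0xa0 x4=0xdb x5=0x10  N=0 Z=1
after  6: x0=0x00 x1=0x46 x2=0xb5 x3=0xa0 x4=0xdb x5=0x10  N=0 Z=0
-- IRQ taken; context saved, return-PC = 7 --

K = 6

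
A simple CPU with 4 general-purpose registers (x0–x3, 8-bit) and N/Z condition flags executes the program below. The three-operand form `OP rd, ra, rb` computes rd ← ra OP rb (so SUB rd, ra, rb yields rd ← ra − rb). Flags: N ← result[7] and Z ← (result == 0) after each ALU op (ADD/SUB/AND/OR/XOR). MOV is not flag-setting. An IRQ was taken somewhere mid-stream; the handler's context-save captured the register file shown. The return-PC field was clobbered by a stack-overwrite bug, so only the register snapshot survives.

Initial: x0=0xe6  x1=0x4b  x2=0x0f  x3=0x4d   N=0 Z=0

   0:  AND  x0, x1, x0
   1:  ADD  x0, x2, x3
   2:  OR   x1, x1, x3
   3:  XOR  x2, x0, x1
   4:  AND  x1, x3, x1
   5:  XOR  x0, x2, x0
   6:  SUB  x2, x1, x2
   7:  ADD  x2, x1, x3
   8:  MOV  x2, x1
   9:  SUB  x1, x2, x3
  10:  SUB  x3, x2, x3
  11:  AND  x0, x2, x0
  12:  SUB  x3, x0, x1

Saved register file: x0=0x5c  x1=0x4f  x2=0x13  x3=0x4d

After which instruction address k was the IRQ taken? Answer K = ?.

K = 3

after  0: x0=0x42 x1=0x4b x2=0x0f x3=0x4d  N=0 Z=0
after  1: x0=0x5c x1=0x4b x2=0x0f x3=0x4d  N=0 Z=0
after  2: x0=0x5c x1=0x4f x2=0x0f x3=0x4d  N=0 Z=0
after  3: x0=0x5c x1=0x4f x2=0x13 x3=0x4d  N=0 Z=0
-- IRQ taken; context saved, return-PC = 4 --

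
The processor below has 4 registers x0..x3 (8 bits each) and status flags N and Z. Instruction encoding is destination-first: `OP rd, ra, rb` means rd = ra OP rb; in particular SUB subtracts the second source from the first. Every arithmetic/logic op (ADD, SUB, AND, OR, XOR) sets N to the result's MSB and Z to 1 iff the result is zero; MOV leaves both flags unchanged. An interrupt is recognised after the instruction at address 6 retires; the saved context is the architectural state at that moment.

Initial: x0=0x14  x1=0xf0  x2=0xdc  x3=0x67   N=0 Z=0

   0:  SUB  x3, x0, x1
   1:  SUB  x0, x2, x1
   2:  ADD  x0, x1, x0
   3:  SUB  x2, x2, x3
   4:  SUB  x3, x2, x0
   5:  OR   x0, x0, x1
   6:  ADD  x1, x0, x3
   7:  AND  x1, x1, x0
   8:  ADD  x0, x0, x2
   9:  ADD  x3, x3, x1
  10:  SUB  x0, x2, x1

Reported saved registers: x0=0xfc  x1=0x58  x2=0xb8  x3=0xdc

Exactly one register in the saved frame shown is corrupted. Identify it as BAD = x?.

BAD = x1

after  0: x0=0x14 x1=0xf0 x2=0xdc x3=0x24  N=0 Z=0
after  1: x0=0xec x1=0xf0 x2=0xdc x3=0x24  N=1 Z=0
after  2: x0=0xdc x1=0xf0 x2=0xdc x3=0x24  N=1 Z=0
after  3: x0=0xdc x1=0xf0 x2=0xb8 x3=0x24  N=1 Z=0
after  4: x0=0xdc x1=0xf0 x2=0xb8 x3=0xdc  N=1 Z=0
after  5: x0=0xfc x1=0xf0 x2=0xb8 x3=0xdc  N=1 Z=0
after  6: x0=0xfc x1=0xd8 x2=0xb8 x3=0xdc  N=1 Z=0
-- IRQ taken; context saved, return-PC = 7 --
mismatch: x1: reported 0x58 vs actual 0xd8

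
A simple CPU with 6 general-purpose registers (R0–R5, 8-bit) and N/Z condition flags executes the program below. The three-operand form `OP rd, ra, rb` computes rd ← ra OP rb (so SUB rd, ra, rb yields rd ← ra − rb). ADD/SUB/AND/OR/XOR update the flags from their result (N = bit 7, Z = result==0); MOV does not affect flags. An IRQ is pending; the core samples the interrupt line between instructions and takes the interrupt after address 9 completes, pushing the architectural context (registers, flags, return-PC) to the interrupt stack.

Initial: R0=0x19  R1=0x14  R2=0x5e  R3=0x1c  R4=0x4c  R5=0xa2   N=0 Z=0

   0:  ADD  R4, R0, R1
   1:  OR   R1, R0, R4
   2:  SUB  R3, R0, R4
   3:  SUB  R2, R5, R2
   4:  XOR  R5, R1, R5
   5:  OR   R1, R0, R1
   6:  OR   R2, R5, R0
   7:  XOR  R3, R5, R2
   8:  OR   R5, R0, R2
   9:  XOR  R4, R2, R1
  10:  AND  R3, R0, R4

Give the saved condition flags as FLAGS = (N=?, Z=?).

FLAGS = (N=1, Z=0)

after  0: R0=0x19 R1=0x14 R2=0x5e R3=0x1c R4=0x2d R5=0xa2  N=0 Z=0
after  1: R0=0x19 R1=0x3d R2=0x5e R3=0x1c R4=0x2d R5=0xa2  N=0 Z=0
after  2: R0=0x19 R1=0x3d R2=0x5e R3=0xec R4=0x2d R5=0xa2  N=1 Z=0
after  3: R0=0x19 R1=0x3d R2=0x44 R3=0xec R4=0x2d R5=0xa2  N=0 Z=0
after  4: R0=0x19 R1=0x3d R2=0x44 R3=0xec R4=0x2d R5=0x9f  N=1 Z=0
after  5: R0=0x19 R1=0x3d R2=0x44 R3=0xec R4=0x2d R5=0x9f  N=0 Z=0
after  6: R0=0x19 R1=0x3d R2=0x9f R3=0xec R4=0x2d R5=0x9f  N=1 Z=0
after  7: R0=0x19 R1=0x3d R2=0x9f R3=0x00 R4=0x2d R5=0x9f  N=0 Z=1
after  8: R0=0x19 R1=0x3d R2=0x9f R3=0x00 R4=0x2d R5=0x9f  N=1 Z=0
after  9: R0=0x19 R1=0x3d R2=0x9f R3=0x00 R4=0xa2 R5=0x9f  N=1 Z=0
-- IRQ taken; context saved, return-PC = 10 --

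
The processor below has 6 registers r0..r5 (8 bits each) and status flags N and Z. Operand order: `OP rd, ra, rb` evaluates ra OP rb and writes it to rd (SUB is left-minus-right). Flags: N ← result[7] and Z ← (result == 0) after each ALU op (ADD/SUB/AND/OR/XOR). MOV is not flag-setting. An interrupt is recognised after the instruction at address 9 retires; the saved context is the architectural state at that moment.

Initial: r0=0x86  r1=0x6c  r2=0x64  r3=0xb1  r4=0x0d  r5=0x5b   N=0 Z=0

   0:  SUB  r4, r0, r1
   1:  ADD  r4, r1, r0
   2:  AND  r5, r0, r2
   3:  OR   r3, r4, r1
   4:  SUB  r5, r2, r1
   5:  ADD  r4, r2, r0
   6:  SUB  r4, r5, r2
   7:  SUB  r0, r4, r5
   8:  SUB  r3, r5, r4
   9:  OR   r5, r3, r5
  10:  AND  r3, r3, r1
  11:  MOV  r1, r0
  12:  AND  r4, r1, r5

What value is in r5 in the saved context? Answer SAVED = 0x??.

SAVED = 0xfc

after  0: r0=0x86 r1=0x6c r2=0x64 r3=0xb1 r4=0x1a r5=0x5b  N=0 Z=0
after  1: r0=0x86 r1=0x6c r2=0x64 r3=0xb1 r4=0xf2 r5=0x5b  N=1 Z=0
after  2: r0=0x86 r1=0x6c r2=0x64 r3=0xb1 r4=0xf2 r5=0x04  N=0 Z=0
after  3: r0=0x86 r1=0x6c r2=0x64 r3=0xfe r4=0xf2 r5=0x04  N=1 Z=0
after  4: r0=0x86 r1=0x6c r2=0x64 r3=0xfe r4=0xf2 r5=0xf8  N=1 Z=0
after  5: r0=0x86 r1=0x6c r2=0x64 r3=0xfe r4=0xea r5=0xf8  N=1 Z=0
after  6: r0=0x86 r1=0x6c r2=0x64 r3=0xfe r4=0x94 r5=0xf8  N=1 Z=0
after  7: r0=0x9c r1=0x6c r2=0x64 r3=0xfe r4=0x94 r5=0xf8  N=1 Z=0
after  8: r0=0x9c r1=0x6c r2=0x64 r3=0x64 r4=0x94 r5=0xf8  N=0 Z=0
after  9: r0=0x9c r1=0x6c r2=0x64 r3=0x64 r4=0x94 r5=0xfc  N=1 Z=0
-- IRQ taken; context saved, return-PC = 10 --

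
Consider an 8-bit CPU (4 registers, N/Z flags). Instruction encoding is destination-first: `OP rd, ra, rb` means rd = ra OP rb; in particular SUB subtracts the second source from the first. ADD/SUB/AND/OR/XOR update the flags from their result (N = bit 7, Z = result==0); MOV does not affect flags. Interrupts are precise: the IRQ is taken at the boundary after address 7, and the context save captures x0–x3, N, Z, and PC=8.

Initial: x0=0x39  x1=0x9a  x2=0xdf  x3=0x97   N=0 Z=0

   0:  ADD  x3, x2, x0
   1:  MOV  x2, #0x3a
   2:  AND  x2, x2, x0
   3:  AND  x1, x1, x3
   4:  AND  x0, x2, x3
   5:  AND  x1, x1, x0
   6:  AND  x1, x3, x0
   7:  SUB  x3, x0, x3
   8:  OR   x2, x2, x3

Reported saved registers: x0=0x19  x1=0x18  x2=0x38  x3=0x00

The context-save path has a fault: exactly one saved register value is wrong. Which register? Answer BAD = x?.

after  0: x0=0x39 x1=0x9a x2=0xdf x3=0x18  N=0 Z=0
after  1: x0=0x39 x1=0x9a x2=0x3a x3=0x18  N=0 Z=0
after  2: x0=0x39 x1=0x9a x2=0x38 x3=0x18  N=0 Z=0
after  3: x0=0x39 x1=0x18 x2=0x38 x3=0x18  N=0 Z=0
after  4: x0=0x18 x1=0x18 x2=0x38 x3=0x18  N=0 Z=0
after  5: x0=0x18 x1=0x18 x2=0x38 x3=0x18  N=0 Z=0
after  6: x0=0x18 x1=0x18 x2=0x38 x3=0x18  N=0 Z=0
after  7: x0=0x18 x1=0x18 x2=0x38 x3=0x00  N=0 Z=1
-- IRQ taken; context saved, return-PC = 8 --
mismatch: x0: reported 0x19 vs actual 0x18

BAD = x0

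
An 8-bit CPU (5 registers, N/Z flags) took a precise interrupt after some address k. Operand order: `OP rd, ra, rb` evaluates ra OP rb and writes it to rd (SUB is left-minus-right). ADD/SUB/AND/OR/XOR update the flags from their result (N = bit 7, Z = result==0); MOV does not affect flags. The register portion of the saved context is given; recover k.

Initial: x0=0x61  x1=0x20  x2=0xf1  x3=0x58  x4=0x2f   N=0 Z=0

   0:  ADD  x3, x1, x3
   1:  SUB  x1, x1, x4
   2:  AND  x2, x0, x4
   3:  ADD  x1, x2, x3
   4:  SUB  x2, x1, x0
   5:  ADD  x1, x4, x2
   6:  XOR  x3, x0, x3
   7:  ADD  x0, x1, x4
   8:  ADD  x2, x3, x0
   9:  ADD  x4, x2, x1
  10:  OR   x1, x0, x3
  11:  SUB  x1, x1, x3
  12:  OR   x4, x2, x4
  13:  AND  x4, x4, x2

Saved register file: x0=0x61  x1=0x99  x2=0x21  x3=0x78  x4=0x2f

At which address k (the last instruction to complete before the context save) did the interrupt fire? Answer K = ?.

after  0: x0=0x61 x1=0x20 x2=0xf1 x3=0x78 x4=0x2f  N=0 Z=0
after  1: x0=0x61 x1=0xf1 x2=0xf1 x3=0x78 x4=0x2f  N=1 Z=0
after  2: x0=0x61 x1=0xf1 x2=0x21 x3=0x78 x4=0x2f  N=0 Z=0
after  3: x0=0x61 x1=0x99 x2=0x21 x3=0x78 x4=0x2f  N=1 Z=0
-- IRQ taken; context saved, return-PC = 4 --

K = 3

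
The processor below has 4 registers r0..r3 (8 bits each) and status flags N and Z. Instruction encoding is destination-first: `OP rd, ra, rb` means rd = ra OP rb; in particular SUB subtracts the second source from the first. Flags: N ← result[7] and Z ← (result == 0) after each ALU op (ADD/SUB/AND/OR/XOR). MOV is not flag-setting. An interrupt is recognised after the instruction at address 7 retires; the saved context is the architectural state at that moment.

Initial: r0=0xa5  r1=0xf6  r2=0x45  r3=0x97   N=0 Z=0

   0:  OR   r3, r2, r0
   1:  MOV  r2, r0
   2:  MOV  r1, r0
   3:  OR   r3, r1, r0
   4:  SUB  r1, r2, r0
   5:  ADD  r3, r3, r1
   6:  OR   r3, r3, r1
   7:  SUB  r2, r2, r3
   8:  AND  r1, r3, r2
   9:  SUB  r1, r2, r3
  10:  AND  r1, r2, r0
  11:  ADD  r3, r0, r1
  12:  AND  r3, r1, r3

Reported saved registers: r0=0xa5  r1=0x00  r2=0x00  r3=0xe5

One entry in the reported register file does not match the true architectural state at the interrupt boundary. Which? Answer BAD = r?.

after  0: r0=0xa5 r1=0xf6 r2=0x45 r3=0xe5  N=1 Z=0
after  1: r0=0xa5 r1=0xf6 r2=0xa5 r3=0xe5  N=1 Z=0
after  2: r0=0xa5 r1=0xa5 r2=0xa5 r3=0xe5  N=1 Z=0
after  3: r0=0xa5 r1=0xa5 r2=0xa5 r3=0xa5  N=1 Z=0
after  4: r0=0xa5 r1=0x00 r2=0xa5 r3=0xa5  N=0 Z=1
after  5: r0=0xa5 r1=0x00 r2=0xa5 r3=0xa5  N=1 Z=0
after  6: r0=0xa5 r1=0x00 r2=0xa5 r3=0xa5  N=1 Z=0
after  7: r0=0xa5 r1=0x00 r2=0x00 r3=0xa5  N=0 Z=1
-- IRQ taken; context saved, return-PC = 8 --
mismatch: r3: reported 0xe5 vs actual 0xa5

BAD = r3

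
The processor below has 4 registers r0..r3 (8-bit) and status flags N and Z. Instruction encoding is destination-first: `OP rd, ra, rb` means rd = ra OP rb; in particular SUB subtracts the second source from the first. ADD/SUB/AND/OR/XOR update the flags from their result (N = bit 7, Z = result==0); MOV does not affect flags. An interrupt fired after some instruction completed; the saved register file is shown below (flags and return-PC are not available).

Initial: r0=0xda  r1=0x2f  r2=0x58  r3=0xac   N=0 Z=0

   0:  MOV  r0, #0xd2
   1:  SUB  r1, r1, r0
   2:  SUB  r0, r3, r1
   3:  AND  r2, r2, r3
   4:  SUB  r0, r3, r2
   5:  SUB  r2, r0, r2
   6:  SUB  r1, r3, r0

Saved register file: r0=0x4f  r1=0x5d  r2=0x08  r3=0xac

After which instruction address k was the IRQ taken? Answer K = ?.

K = 3

after  0: r0=0xd2 r1=0x2f r2=0x58 r3=0xac  N=0 Z=0
after  1: r0=0xd2 r1=0x5d r2=0x58 r3=0xac  N=0 Z=0
after  2: r0=0x4f r1=0x5d r2=0x58 r3=0xac  N=0 Z=0
after  3: r0=0x4f r1=0x5d r2=0x08 r3=0xac  N=0 Z=0
-- IRQ taken; context saved, return-PC = 4 --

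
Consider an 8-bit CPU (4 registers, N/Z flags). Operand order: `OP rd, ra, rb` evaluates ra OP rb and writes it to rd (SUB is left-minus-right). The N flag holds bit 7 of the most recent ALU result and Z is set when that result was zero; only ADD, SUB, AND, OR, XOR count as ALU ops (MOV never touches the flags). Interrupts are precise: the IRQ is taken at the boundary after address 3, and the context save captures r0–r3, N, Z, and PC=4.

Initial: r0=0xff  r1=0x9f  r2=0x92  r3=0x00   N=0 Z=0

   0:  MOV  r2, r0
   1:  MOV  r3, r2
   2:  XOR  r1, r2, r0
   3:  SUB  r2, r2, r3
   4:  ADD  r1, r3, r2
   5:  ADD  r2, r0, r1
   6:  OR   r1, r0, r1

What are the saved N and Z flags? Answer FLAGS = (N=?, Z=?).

FLAGS = (N=0, Z=1)

after  0: r0=0xff r1=0x9f r2=0xff r3=0x00  N=0 Z=0
after  1: r0=0xff r1=0x9f r2=0xff r3=0xff  N=0 Z=0
after  2: r0=0xff r1=0x00 r2=0xff r3=0xff  N=0 Z=1
after  3: r0=0xff r1=0x00 r2=0x00 r3=0xff  N=0 Z=1
-- IRQ taken; context saved, return-PC = 4 --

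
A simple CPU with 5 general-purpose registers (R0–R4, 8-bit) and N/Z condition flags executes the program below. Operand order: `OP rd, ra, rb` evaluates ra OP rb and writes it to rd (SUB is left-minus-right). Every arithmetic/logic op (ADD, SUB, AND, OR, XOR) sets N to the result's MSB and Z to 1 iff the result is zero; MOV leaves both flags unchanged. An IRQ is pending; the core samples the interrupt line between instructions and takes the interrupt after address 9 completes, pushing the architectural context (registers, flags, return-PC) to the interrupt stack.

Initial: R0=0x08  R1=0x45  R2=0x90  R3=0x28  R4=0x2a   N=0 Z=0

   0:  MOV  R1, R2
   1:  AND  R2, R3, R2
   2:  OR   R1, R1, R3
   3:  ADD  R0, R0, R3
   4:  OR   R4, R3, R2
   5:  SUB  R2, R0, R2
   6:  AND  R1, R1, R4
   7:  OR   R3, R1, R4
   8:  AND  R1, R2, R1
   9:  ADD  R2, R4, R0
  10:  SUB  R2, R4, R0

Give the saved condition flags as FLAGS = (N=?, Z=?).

FLAGS = (N=0, Z=0)

after  0: R0=0x08 R1=0x90 R2=0x90 R3=0x28 R4=0x2a  N=0 Z=0
after  1: R0=0x08 R1=0x90 R2=0x00 R3=0x28 R4=0x2a  N=0 Z=1
after  2: R0=0x08 R1=0xb8 R2=0x00 R3=0x28 R4=0x2a  N=1 Z=0
after  3: R0=0x30 R1=0xb8 R2=0x00 R3=0x28 R4=0x2a  N=0 Z=0
after  4: R0=0x30 R1=0xb8 R2=0x00 R3=0x28 R4=0x28  N=0 Z=0
after  5: R0=0x30 R1=0xb8 R2=0x30 R3=0x28 R4=0x28  N=0 Z=0
after  6: R0=0x30 R1=0x28 R2=0x30 R3=0x28 R4=0x28  N=0 Z=0
after  7: R0=0x30 R1=0x28 R2=0x30 R3=0x28 R4=0x28  N=0 Z=0
after  8: R0=0x30 R1=0x20 R2=0x30 R3=0x28 R4=0x28  N=0 Z=0
after  9: R0=0x30 R1=0x20 R2=0x58 R3=0x28 R4=0x28  N=0 Z=0
-- IRQ taken; context saved, return-PC = 10 --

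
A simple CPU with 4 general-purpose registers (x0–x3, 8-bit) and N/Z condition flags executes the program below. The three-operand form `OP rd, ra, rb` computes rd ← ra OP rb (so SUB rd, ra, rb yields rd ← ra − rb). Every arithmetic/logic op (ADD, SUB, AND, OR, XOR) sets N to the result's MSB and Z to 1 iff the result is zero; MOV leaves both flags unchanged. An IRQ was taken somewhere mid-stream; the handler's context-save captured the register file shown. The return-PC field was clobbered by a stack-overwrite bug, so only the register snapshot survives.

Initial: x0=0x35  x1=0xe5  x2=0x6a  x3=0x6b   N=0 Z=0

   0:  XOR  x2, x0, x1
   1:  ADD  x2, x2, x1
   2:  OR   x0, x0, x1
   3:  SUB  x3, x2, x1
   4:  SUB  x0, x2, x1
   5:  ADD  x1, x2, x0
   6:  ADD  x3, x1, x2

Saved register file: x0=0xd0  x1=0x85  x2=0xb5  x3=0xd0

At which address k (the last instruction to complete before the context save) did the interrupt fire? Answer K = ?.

after  0: x0=0x35 x1=0xe5 x2=0xd0 x3=0x6b  N=1 Z=0
after  1: x0=0x35 x1=0xe5 x2=0xb5 x3=0x6b  N=1 Z=0
after  2: x0=0xf5 x1=0xe5 x2=0xb5 x3=0x6b  N=1 Z=0
after  3: x0=0xf5 x1=0xe5 x2=0xb5 x3=0xd0  N=1 Z=0
after  4: x0=0xd0 x1=0xe5 x2=0xb5 x3=0xd0  N=1 Z=0
after  5: x0=0xd0 x1=0x85 x2=0xb5 x3=0xd0  N=1 Z=0
-- IRQ taken; context saved, return-PC = 6 --

K = 5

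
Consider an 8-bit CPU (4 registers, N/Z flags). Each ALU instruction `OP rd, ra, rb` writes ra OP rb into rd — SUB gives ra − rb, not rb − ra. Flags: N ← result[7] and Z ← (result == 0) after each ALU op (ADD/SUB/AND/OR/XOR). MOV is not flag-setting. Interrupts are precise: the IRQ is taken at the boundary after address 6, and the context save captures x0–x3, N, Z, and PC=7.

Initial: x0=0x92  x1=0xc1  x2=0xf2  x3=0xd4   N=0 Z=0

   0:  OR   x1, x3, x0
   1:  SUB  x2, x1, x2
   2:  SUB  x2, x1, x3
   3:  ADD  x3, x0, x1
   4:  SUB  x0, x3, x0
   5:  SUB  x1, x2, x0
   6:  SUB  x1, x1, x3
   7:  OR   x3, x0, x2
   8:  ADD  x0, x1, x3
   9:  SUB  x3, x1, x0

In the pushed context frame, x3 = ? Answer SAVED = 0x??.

SAVED = 0x68

after  0: x0=0x92 x1=0xd6 x2=0xf2 x3=0xd4  N=1 Z=0
after  1: x0=0x92 x1=0xd6 x2=0xe4 x3=0xd4  N=1 Z=0
after  2: x0=0x92 x1=0xd6 x2=0x02 x3=0xd4  N=0 Z=0
after  3: x0=0x92 x1=0xd6 x2=0x02 x3=0x68  N=0 Z=0
after  4: x0=0xd6 x1=0xd6 x2=0x02 x3=0x68  N=1 Z=0
after  5: x0=0xd6 x1=0x2c x2=0x02 x3=0x68  N=0 Z=0
after  6: x0=0xd6 x1=0xc4 x2=0x02 x3=0x68  N=1 Z=0
-- IRQ taken; context saved, return-PC = 7 --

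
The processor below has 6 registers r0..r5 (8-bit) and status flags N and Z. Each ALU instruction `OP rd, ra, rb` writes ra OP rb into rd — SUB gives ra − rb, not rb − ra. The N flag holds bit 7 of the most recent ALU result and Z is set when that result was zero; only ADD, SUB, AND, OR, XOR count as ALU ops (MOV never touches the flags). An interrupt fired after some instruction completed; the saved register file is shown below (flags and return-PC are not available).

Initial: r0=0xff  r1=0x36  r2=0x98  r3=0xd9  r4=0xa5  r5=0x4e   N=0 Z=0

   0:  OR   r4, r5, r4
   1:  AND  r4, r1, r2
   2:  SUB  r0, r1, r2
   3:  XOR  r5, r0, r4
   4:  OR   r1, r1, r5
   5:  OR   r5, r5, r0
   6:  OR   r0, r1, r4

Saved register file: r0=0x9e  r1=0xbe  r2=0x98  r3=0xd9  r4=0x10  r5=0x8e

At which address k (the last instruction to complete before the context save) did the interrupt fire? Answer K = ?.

after  0: r0=0xff r1=0x36 r2=0x98 r3=0xd9 r4=0xef r5=0x4e  N=1 Z=0
after  1: r0=0xff r1=0x36 r2=0x98 r3=0xd9 r4=0x10 r5=0x4e  N=0 Z=0
after  2: r0=0x9e r1=0x36 r2=0x98 r3=0xd9 r4=0x10 r5=0x4e  N=1 Z=0
after  3: r0=0x9e r1=0x36 r2=0x98 r3=0xd9 r4=0x10 r5=0x8e  N=1 Z=0
after  4: r0=0x9e r1=0xbe r2=0x98 r3=0xd9 r4=0x10 r5=0x8e  N=1 Z=0
-- IRQ taken; context saved, return-PC = 5 --

K = 4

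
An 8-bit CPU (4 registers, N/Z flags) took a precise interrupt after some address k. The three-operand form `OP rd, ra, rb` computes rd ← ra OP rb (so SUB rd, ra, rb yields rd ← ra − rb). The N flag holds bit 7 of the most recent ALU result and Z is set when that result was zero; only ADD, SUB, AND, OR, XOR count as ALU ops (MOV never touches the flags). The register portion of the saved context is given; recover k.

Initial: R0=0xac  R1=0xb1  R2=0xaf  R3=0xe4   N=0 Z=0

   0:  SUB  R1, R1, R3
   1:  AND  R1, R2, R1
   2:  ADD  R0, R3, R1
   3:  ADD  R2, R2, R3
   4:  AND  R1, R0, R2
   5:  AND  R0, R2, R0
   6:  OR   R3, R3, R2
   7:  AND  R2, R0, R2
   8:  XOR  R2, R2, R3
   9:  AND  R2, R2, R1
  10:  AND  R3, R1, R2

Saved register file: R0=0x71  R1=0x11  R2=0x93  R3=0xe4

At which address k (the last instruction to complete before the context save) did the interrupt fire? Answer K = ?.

after  0: R0=0xac R1=0xcd R2=0xaf R3=0xe4  N=1 Z=0
after  1: R0=0xac R1=0x8d R2=0xaf R3=0xe4  N=1 Z=0
after  2: R0=0x71 R1=0x8d R2=0xaf R3=0xe4  N=0 Z=0
after  3: R0=0x71 R1=0x8d R2=0x93 R3=0xe4  N=1 Z=0
after  4: R0=0x71 R1=0x11 R2=0x93 R3=0xe4  N=0 Z=0
-- IRQ taken; context saved, return-PC = 5 --

K = 4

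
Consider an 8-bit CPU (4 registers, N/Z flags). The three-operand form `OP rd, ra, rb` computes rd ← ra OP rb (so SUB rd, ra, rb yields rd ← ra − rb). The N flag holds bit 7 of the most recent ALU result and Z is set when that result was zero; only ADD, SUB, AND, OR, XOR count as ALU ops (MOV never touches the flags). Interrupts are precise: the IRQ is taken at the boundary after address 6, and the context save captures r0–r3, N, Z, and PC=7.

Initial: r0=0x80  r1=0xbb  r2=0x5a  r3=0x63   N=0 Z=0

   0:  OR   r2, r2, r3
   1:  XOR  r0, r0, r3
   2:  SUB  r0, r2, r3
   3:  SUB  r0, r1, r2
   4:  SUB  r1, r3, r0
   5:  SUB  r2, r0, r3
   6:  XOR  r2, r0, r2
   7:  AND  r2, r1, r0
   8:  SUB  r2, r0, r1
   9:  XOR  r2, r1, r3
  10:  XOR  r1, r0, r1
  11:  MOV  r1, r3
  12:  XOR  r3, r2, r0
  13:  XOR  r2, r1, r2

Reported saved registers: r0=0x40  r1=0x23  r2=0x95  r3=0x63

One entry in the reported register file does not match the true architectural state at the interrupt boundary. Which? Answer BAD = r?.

after  0: r0=0x80 r1=0xbb r2=0x7b r3=0x63  N=0 Z=0
after  1: r0=0xe3 r1=0xbb r2=0x7b r3=0x63  N=1 Z=0
after  2: r0=0x18 r1=0xbb r2=0x7b r3=0x63  N=0 Z=0
after  3: r0=0x40 r1=0xbb r2=0x7b r3=0x63  N=0 Z=0
after  4: r0=0x40 r1=0x23 r2=0x7b r3=0x63  N=0 Z=0
after  5: r0=0x40 r1=0x23 r2=0xdd r3=0x63  N=1 Z=0
after  6: r0=0x40 r1=0x23 r2=0x9d r3=0x63  N=1 Z=0
-- IRQ taken; context saved, return-PC = 7 --
mismatch: r2: reported 0x95 vs actual 0x9d

BAD = r2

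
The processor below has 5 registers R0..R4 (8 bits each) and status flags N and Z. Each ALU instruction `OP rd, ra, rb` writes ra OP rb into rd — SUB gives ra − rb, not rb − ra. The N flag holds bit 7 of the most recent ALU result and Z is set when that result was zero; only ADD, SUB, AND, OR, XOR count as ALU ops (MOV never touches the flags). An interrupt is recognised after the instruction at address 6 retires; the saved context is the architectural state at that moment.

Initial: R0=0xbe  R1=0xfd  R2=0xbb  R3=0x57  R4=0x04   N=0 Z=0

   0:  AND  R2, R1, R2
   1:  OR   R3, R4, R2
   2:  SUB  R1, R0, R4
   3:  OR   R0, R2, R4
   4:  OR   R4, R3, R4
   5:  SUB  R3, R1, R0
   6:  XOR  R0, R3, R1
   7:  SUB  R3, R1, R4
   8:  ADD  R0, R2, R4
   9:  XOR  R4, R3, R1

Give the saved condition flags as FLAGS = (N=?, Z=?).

FLAGS = (N=0, Z=0)

after  0: R0=0xbe R1=0xfd R2=0xb9 R3=0x57 R4=0x04  N=1 Z=0
after  1: R0=0xbe R1=0xfd R2=0xb9 R3=0xbd R4=0x04  N=1 Z=0
after  2: R0=0xbe R1=0xba R2=0xb9 R3=0xbd R4=0x04  N=1 Z=0
after  3: R0=0xbd R1=0xba R2=0xb9 R3=0xbd R4=0x04  N=1 Z=0
after  4: R0=0xbd R1=0xba R2=0xb9 R3=0xbd R4=0xbd  N=1 Z=0
after  5: R0=0xbd R1=0xba R2=0xb9 R3=0xfd R4=0xbd  N=1 Z=0
after  6: R0=0x47 R1=0xba R2=0xb9 R3=0xfd R4=0xbd  N=0 Z=0
-- IRQ taken; context saved, return-PC = 7 --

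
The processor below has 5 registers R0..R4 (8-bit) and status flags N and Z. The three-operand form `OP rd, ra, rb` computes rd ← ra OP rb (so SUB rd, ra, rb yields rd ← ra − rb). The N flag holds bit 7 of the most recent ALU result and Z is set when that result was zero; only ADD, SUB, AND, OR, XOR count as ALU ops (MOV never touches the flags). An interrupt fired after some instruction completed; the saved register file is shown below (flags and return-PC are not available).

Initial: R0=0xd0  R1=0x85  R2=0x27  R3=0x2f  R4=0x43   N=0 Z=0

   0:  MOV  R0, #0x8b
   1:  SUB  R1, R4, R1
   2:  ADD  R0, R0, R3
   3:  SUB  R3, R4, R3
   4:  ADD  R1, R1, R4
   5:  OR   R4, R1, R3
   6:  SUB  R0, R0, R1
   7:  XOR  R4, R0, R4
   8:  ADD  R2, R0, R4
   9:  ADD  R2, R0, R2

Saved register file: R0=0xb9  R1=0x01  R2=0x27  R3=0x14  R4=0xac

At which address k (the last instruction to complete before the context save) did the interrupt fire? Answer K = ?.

after  0: R0=0x8b R1=0x85 R2=0x27 R3=0x2f R4=0x43  N=0 Z=0
after  1: R0=0x8b R1=0xbe R2=0x27 R3=0x2f R4=0x43  N=1 Z=0
after  2: R0=0xba R1=0xbe R2=0x27 R3=0x2f R4=0x43  N=1 Z=0
after  3: R0=0xba R1=0xbe R2=0x27 R3=0x14 R4=0x43  N=0 Z=0
after  4: R0=0xba R1=0x01 R2=0x27 R3=0x14 R4=0x43  N=0 Z=0
after  5: R0=0xba R1=0x01 R2=0x27 R3=0x14 R4=0x15  N=0 Z=0
after  6: R0=0xb9 R1=0x01 R2=0x27 R3=0x14 R4=0x15  N=1 Z=0
after  7: R0=0xb9 R1=0x01 R2=0x27 R3=0x14 R4=0xac  N=1 Z=0
-- IRQ taken; context saved, return-PC = 8 --

K = 7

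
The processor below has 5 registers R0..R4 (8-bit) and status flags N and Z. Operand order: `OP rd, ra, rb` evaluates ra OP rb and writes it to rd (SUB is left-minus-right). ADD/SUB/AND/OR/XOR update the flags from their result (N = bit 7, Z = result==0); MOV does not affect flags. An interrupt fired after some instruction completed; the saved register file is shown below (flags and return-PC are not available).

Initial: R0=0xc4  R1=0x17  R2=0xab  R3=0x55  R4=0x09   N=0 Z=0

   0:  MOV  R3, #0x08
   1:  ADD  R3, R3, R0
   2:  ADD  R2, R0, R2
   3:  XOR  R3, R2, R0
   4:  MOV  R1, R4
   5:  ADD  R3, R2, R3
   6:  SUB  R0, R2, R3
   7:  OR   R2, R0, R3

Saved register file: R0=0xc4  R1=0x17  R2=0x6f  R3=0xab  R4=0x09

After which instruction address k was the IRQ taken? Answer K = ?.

after  0: R0=0xc4 R1=0x17 R2=0xab R3=0x08 R4=0x09  N=0 Z=0
after  1: R0=0xc4 R1=0x17 R2=0xab R3=0xcc R4=0x09  N=1 Z=0
after  2: R0=0xc4 R1=0x17 R2=0x6f R3=0xcc R4=0x09  N=0 Z=0
after  3: R0=0xc4 R1=0x17 R2=0x6f R3=0xab R4=0x09  N=1 Z=0
-- IRQ taken; context saved, return-PC = 4 --

K = 3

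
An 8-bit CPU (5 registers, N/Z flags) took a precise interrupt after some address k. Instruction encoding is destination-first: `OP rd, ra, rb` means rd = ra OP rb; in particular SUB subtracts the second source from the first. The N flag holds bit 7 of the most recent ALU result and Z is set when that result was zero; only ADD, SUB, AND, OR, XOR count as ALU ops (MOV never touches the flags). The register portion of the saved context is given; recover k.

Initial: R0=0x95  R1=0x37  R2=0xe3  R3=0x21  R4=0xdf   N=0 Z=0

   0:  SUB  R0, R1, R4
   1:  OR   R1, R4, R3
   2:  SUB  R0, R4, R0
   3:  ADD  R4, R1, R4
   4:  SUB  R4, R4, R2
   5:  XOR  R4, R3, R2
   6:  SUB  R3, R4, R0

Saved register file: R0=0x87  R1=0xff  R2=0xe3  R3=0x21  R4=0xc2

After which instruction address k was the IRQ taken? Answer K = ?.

K = 5

after  0: R0=0x58 R1=0x37 R2=0xe3 R3=0x21 R4=0xdf  N=0 Z=0
after  1: R0=0x58 R1=0xff R2=0xe3 R3=0x21 R4=0xdf  N=1 Z=0
after  2: R0=0x87 R1=0xff R2=0xe3 R3=0x21 R4=0xdf  N=1 Z=0
after  3: R0=0x87 R1=0xff R2=0xe3 R3=0x21 R4=0xde  N=1 Z=0
after  4: R0=0x87 R1=0xff R2=0xe3 R3=0x21 R4=0xfb  N=1 Z=0
after  5: R0=0x87 R1=0xff R2=0xe3 R3=0x21 R4=0xc2  N=1 Z=0
-- IRQ taken; context saved, return-PC = 6 --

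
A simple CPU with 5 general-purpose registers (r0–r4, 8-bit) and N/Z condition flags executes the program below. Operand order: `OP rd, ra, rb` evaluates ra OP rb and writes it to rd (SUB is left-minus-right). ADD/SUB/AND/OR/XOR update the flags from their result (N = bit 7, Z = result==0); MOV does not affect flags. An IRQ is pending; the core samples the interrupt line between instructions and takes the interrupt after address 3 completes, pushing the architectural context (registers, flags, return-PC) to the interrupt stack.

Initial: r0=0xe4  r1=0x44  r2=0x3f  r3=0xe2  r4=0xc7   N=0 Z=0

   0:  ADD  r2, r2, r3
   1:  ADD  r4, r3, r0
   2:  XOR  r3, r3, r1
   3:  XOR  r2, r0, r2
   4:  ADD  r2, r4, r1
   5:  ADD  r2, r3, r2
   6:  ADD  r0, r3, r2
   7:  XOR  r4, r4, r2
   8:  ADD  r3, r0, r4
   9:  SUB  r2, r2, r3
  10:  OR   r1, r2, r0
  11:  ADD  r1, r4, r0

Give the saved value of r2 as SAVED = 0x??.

SAVED = 0xc5

after  0: r0=0xe4 r1=0x44 r2=0x21 r3=0xe2 r4=0xc7  N=0 Z=0
after  1: r0=0xe4 r1=0x44 r2=0x21 r3=0xe2 r4=0xc6  N=1 Z=0
after  2: r0=0xe4 r1=0x44 r2=0x21 r3=0xa6 r4=0xc6  N=1 Z=0
after  3: r0=0xe4 r1=0x44 r2=0xc5 r3=0xa6 r4=0xc6  N=1 Z=0
-- IRQ taken; context saved, return-PC = 4 --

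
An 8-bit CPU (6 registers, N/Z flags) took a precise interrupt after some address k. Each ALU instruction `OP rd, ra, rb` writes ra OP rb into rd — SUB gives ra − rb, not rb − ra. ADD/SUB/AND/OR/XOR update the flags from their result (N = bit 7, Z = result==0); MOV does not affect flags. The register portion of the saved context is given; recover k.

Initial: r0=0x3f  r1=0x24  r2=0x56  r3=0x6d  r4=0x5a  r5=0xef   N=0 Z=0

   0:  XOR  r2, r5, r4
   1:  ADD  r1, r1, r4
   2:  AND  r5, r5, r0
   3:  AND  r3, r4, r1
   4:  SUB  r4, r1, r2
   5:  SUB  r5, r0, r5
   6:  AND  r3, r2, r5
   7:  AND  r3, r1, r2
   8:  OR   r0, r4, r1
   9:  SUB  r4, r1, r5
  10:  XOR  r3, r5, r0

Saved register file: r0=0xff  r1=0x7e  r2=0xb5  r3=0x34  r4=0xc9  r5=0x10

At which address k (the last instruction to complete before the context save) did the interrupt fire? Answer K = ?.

K = 8

after  0: r0=0x3f r1=0x24 r2=0xb5 r3=0x6d r4=0x5a r5=0xef  N=1 Z=0
after  1: r0=0x3f r1=0x7e r2=0xb5 r3=0x6d r4=0x5a r5=0xef  N=0 Z=0
after  2: r0=0x3f r1=0x7e r2=0xb5 r3=0x6d r4=0x5a r5=0x2f  N=0 Z=0
after  3: r0=0x3f r1=0x7e r2=0xb5 r3=0x5a r4=0x5a r5=0x2f  N=0 Z=0
after  4: r0=0x3f r1=0x7e r2=0xb5 r3=0x5a r4=0xc9 r5=0x2f  N=1 Z=0
after  5: r0=0x3f r1=0x7e r2=0xb5 r3=0x5a r4=0xc9 r5=0x10  N=0 Z=0
after  6: r0=0x3f r1=0x7e r2=0xb5 r3=0x10 r4=0xc9 r5=0x10  N=0 Z=0
after  7: r0=0x3f r1=0x7e r2=0xb5 r3=0x34 r4=0xc9 r5=0x10  N=0 Z=0
after  8: r0=0xff r1=0x7e r2=0xb5 r3=0x34 r4=0xc9 r5=0x10  N=1 Z=0
-- IRQ taken; context saved, return-PC = 9 --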